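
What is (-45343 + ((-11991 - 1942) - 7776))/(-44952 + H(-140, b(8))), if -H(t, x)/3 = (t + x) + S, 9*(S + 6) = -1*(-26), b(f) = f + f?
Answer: 50289/33428 ≈ 1.5044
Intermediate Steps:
b(f) = 2*f
S = -28/9 (S = -6 + (-1*(-26))/9 = -6 + (⅑)*26 = -6 + 26/9 = -28/9 ≈ -3.1111)
H(t, x) = 28/3 - 3*t - 3*x (H(t, x) = -3*((t + x) - 28/9) = -3*(-28/9 + t + x) = 28/3 - 3*t - 3*x)
(-45343 + ((-11991 - 1942) - 7776))/(-44952 + H(-140, b(8))) = (-45343 + ((-11991 - 1942) - 7776))/(-44952 + (28/3 - 3*(-140) - 6*8)) = (-45343 + (-13933 - 7776))/(-44952 + (28/3 + 420 - 3*16)) = (-45343 - 21709)/(-44952 + (28/3 + 420 - 48)) = -67052/(-44952 + 1144/3) = -67052/(-133712/3) = -67052*(-3/133712) = 50289/33428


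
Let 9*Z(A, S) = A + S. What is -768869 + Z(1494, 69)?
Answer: -2306086/3 ≈ -7.6870e+5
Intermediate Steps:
Z(A, S) = A/9 + S/9 (Z(A, S) = (A + S)/9 = A/9 + S/9)
-768869 + Z(1494, 69) = -768869 + ((⅑)*1494 + (⅑)*69) = -768869 + (166 + 23/3) = -768869 + 521/3 = -2306086/3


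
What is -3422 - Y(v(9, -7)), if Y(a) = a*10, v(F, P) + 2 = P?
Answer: -3332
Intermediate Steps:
v(F, P) = -2 + P
Y(a) = 10*a
-3422 - Y(v(9, -7)) = -3422 - 10*(-2 - 7) = -3422 - 10*(-9) = -3422 - 1*(-90) = -3422 + 90 = -3332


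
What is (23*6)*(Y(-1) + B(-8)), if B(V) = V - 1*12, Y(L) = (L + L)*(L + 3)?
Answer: -3312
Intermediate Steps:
Y(L) = 2*L*(3 + L) (Y(L) = (2*L)*(3 + L) = 2*L*(3 + L))
B(V) = -12 + V (B(V) = V - 12 = -12 + V)
(23*6)*(Y(-1) + B(-8)) = (23*6)*(2*(-1)*(3 - 1) + (-12 - 8)) = 138*(2*(-1)*2 - 20) = 138*(-4 - 20) = 138*(-24) = -3312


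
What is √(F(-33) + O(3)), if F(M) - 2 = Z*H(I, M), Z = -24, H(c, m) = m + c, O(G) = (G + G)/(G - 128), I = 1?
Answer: 2*√120305/25 ≈ 27.748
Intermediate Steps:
O(G) = 2*G/(-128 + G) (O(G) = (2*G)/(-128 + G) = 2*G/(-128 + G))
H(c, m) = c + m
F(M) = -22 - 24*M (F(M) = 2 - 24*(1 + M) = 2 + (-24 - 24*M) = -22 - 24*M)
√(F(-33) + O(3)) = √((-22 - 24*(-33)) + 2*3/(-128 + 3)) = √((-22 + 792) + 2*3/(-125)) = √(770 + 2*3*(-1/125)) = √(770 - 6/125) = √(96244/125) = 2*√120305/25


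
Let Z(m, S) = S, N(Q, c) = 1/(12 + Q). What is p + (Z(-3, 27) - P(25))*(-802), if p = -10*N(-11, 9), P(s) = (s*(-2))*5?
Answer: -222164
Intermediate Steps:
P(s) = -10*s (P(s) = -2*s*5 = -10*s)
p = -10 (p = -10/(12 - 11) = -10/1 = -10*1 = -10)
p + (Z(-3, 27) - P(25))*(-802) = -10 + (27 - (-10)*25)*(-802) = -10 + (27 - 1*(-250))*(-802) = -10 + (27 + 250)*(-802) = -10 + 277*(-802) = -10 - 222154 = -222164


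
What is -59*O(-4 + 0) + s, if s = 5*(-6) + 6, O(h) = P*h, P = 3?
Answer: 684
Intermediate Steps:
O(h) = 3*h
s = -24 (s = -30 + 6 = -24)
-59*O(-4 + 0) + s = -177*(-4 + 0) - 24 = -177*(-4) - 24 = -59*(-12) - 24 = 708 - 24 = 684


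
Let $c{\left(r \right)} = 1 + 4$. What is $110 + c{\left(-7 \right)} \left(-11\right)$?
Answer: $55$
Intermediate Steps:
$c{\left(r \right)} = 5$
$110 + c{\left(-7 \right)} \left(-11\right) = 110 + 5 \left(-11\right) = 110 - 55 = 55$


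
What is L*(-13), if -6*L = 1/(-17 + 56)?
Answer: 1/18 ≈ 0.055556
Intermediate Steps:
L = -1/234 (L = -1/(6*(-17 + 56)) = -⅙/39 = -⅙*1/39 = -1/234 ≈ -0.0042735)
L*(-13) = -1/234*(-13) = 1/18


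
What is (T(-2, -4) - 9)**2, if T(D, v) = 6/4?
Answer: 225/4 ≈ 56.250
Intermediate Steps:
T(D, v) = 3/2 (T(D, v) = 6*(1/4) = 3/2)
(T(-2, -4) - 9)**2 = (3/2 - 9)**2 = (-15/2)**2 = 225/4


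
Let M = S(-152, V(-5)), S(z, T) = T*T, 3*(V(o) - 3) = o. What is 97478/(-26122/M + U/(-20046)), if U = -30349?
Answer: -7816175952/1178072231 ≈ -6.6347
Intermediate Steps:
V(o) = 3 + o/3
S(z, T) = T**2
M = 16/9 (M = (3 + (1/3)*(-5))**2 = (3 - 5/3)**2 = (4/3)**2 = 16/9 ≈ 1.7778)
97478/(-26122/M + U/(-20046)) = 97478/(-26122/16/9 - 30349/(-20046)) = 97478/(-26122*9/16 - 30349*(-1/20046)) = 97478/(-117549/8 + 30349/20046) = 97478/(-1178072231/80184) = 97478*(-80184/1178072231) = -7816175952/1178072231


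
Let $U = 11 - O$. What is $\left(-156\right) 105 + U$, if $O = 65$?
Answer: $-16434$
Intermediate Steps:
$U = -54$ ($U = 11 - 65 = -54$)
$\left(-156\right) 105 + U = \left(-156\right) 105 - 54 = -16380 - 54 = -16434$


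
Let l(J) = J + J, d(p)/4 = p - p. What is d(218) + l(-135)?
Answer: -270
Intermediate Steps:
d(p) = 0 (d(p) = 4*(p - p) = 4*0 = 0)
l(J) = 2*J
d(218) + l(-135) = 0 + 2*(-135) = 0 - 270 = -270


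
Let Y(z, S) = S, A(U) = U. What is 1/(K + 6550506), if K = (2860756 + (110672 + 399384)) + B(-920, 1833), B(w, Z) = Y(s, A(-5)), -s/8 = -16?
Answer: 1/9921313 ≈ 1.0079e-7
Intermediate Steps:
s = 128 (s = -8*(-16) = 128)
B(w, Z) = -5
K = 3370807 (K = (2860756 + (110672 + 399384)) - 5 = (2860756 + 510056) - 5 = 3370812 - 5 = 3370807)
1/(K + 6550506) = 1/(3370807 + 6550506) = 1/9921313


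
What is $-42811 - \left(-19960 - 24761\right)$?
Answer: $1910$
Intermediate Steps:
$-42811 - \left(-19960 - 24761\right) = -42811 - -44721 = -42811 + 44721 = 1910$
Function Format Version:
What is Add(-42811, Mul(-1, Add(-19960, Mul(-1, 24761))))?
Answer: 1910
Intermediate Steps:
Add(-42811, Mul(-1, Add(-19960, Mul(-1, 24761)))) = Add(-42811, Mul(-1, Add(-19960, -24761))) = Add(-42811, Mul(-1, -44721)) = Add(-42811, 44721) = 1910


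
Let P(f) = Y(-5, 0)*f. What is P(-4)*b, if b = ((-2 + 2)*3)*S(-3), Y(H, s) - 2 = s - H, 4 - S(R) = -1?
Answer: 0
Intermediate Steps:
S(R) = 5 (S(R) = 4 - 1*(-1) = 4 + 1 = 5)
Y(H, s) = 2 + s - H (Y(H, s) = 2 + (s - H) = 2 + s - H)
P(f) = 7*f (P(f) = (2 + 0 - 1*(-5))*f = (2 + 0 + 5)*f = 7*f)
b = 0 (b = ((-2 + 2)*3)*5 = (0*3)*5 = 0*5 = 0)
P(-4)*b = (7*(-4))*0 = -28*0 = 0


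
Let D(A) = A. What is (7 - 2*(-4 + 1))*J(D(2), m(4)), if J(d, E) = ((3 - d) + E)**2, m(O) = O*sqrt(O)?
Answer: 1053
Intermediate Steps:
m(O) = O**(3/2)
J(d, E) = (3 + E - d)**2
(7 - 2*(-4 + 1))*J(D(2), m(4)) = (7 - 2*(-4 + 1))*(3 + 4**(3/2) - 1*2)**2 = (7 - 2*(-3))*(3 + 8 - 2)**2 = (7 - 1*(-6))*9**2 = (7 + 6)*81 = 13*81 = 1053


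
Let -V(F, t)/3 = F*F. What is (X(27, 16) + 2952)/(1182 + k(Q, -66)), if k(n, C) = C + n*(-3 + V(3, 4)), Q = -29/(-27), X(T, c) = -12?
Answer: 13230/4877 ≈ 2.7127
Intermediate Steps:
V(F, t) = -3*F² (V(F, t) = -3*F*F = -3*F²)
Q = 29/27 (Q = -29*(-1/27) = 29/27 ≈ 1.0741)
k(n, C) = C - 30*n (k(n, C) = C + n*(-3 - 3*3²) = C + n*(-3 - 3*9) = C + n*(-3 - 27) = C + n*(-30) = C - 30*n)
(X(27, 16) + 2952)/(1182 + k(Q, -66)) = (-12 + 2952)/(1182 + (-66 - 30*29/27)) = 2940/(1182 + (-66 - 290/9)) = 2940/(1182 - 884/9) = 2940/(9754/9) = 2940*(9/9754) = 13230/4877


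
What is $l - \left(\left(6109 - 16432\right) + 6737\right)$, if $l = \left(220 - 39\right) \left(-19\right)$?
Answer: $147$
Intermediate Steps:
$l = -3439$ ($l = \left(220 - 39\right) \left(-19\right) = 181 \left(-19\right) = -3439$)
$l - \left(\left(6109 - 16432\right) + 6737\right) = -3439 - \left(\left(6109 - 16432\right) + 6737\right) = -3439 - \left(-10323 + 6737\right) = -3439 - -3586 = -3439 + 3586 = 147$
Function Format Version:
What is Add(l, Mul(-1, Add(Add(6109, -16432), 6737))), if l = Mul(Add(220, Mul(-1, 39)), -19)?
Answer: 147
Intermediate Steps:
l = -3439 (l = Mul(Add(220, -39), -19) = Mul(181, -19) = -3439)
Add(l, Mul(-1, Add(Add(6109, -16432), 6737))) = Add(-3439, Mul(-1, Add(Add(6109, -16432), 6737))) = Add(-3439, Mul(-1, Add(-10323, 6737))) = Add(-3439, Mul(-1, -3586)) = Add(-3439, 3586) = 147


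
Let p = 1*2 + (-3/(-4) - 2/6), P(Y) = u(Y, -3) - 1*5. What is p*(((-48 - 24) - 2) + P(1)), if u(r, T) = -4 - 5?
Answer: -638/3 ≈ -212.67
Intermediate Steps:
u(r, T) = -9
P(Y) = -14 (P(Y) = -9 - 1*5 = -9 - 5 = -14)
p = 29/12 (p = 2 + (-3*(-1/4) - 2*1/6) = 2 + (3/4 - 1/3) = 2 + 5/12 = 29/12 ≈ 2.4167)
p*(((-48 - 24) - 2) + P(1)) = 29*(((-48 - 24) - 2) - 14)/12 = 29*((-72 - 2) - 14)/12 = 29*(-74 - 14)/12 = (29/12)*(-88) = -638/3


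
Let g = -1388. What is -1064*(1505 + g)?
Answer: -124488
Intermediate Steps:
-1064*(1505 + g) = -1064*(1505 - 1388) = -1064*117 = -124488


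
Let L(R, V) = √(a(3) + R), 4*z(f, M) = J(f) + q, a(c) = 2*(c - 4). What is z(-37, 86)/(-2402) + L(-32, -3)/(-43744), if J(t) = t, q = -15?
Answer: 13/2402 - I*√34/43744 ≈ 0.0054122 - 0.0001333*I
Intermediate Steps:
a(c) = -8 + 2*c (a(c) = 2*(-4 + c) = -8 + 2*c)
z(f, M) = -15/4 + f/4 (z(f, M) = (f - 15)/4 = (-15 + f)/4 = -15/4 + f/4)
L(R, V) = √(-2 + R) (L(R, V) = √((-8 + 2*3) + R) = √((-8 + 6) + R) = √(-2 + R))
z(-37, 86)/(-2402) + L(-32, -3)/(-43744) = (-15/4 + (¼)*(-37))/(-2402) + √(-2 - 32)/(-43744) = (-15/4 - 37/4)*(-1/2402) + √(-34)*(-1/43744) = -13*(-1/2402) + (I*√34)*(-1/43744) = 13/2402 - I*√34/43744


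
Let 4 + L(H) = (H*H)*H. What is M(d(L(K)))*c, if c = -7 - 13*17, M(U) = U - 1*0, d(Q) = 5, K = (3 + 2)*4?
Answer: -1140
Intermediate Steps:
K = 20 (K = 5*4 = 20)
L(H) = -4 + H³ (L(H) = -4 + (H*H)*H = -4 + H²*H = -4 + H³)
M(U) = U (M(U) = U + 0 = U)
c = -228 (c = -7 - 221 = -228)
M(d(L(K)))*c = 5*(-228) = -1140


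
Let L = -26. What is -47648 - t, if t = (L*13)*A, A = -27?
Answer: -56774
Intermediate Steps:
t = 9126 (t = -26*13*(-27) = -338*(-27) = 9126)
-47648 - t = -47648 - 1*9126 = -47648 - 9126 = -56774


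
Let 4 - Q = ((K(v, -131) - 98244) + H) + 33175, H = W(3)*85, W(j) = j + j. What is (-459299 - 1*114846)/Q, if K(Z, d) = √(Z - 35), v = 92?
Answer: -12356174545/1389460304 - 574145*√57/4168380912 ≈ -8.8938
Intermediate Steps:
K(Z, d) = √(-35 + Z)
W(j) = 2*j
H = 510 (H = (2*3)*85 = 6*85 = 510)
Q = 64563 - √57 (Q = 4 - (((√(-35 + 92) - 98244) + 510) + 33175) = 4 - (((√57 - 98244) + 510) + 33175) = 4 - (((-98244 + √57) + 510) + 33175) = 4 - ((-97734 + √57) + 33175) = 4 - (-64559 + √57) = 4 + (64559 - √57) = 64563 - √57 ≈ 64555.)
(-459299 - 1*114846)/Q = (-459299 - 1*114846)/(64563 - √57) = (-459299 - 114846)/(64563 - √57) = -574145/(64563 - √57)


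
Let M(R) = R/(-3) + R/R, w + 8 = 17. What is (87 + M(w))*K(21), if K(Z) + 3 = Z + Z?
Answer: 3315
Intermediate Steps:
w = 9 (w = -8 + 17 = 9)
K(Z) = -3 + 2*Z (K(Z) = -3 + (Z + Z) = -3 + 2*Z)
M(R) = 1 - R/3 (M(R) = R*(-⅓) + 1 = -R/3 + 1 = 1 - R/3)
(87 + M(w))*K(21) = (87 + (1 - ⅓*9))*(-3 + 2*21) = (87 + (1 - 3))*(-3 + 42) = (87 - 2)*39 = 85*39 = 3315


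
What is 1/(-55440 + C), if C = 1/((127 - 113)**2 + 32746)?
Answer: -32942/1826304479 ≈ -1.8038e-5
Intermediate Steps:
C = 1/32942 (C = 1/(14**2 + 32746) = 1/(196 + 32746) = 1/32942 ≈ 3.0356e-5)
1/(-55440 + C) = 1/(-55440 + 1/32942) = 1/(-1826304479/32942) = -32942/1826304479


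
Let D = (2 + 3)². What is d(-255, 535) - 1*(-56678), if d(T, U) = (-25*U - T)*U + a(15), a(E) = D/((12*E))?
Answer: -250650787/36 ≈ -6.9625e+6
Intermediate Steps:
D = 25 (D = 5² = 25)
a(E) = 25/(12*E) (a(E) = 25/((12*E)) = 25*(1/(12*E)) = 25/(12*E))
d(T, U) = 5/36 + U*(-T - 25*U) (d(T, U) = (-25*U - T)*U + (25/12)/15 = (-T - 25*U)*U + (25/12)*(1/15) = U*(-T - 25*U) + 5/36 = 5/36 + U*(-T - 25*U))
d(-255, 535) - 1*(-56678) = (5/36 - 25*535² - 1*(-255)*535) - 1*(-56678) = (5/36 - 25*286225 + 136425) + 56678 = (5/36 - 7155625 + 136425) + 56678 = -252691195/36 + 56678 = -250650787/36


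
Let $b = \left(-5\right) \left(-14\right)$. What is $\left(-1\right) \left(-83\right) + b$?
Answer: $153$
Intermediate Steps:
$b = 70$
$\left(-1\right) \left(-83\right) + b = \left(-1\right) \left(-83\right) + 70 = 83 + 70 = 153$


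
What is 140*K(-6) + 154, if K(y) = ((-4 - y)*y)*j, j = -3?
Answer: 5194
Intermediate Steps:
K(y) = -3*y*(-4 - y) (K(y) = ((-4 - y)*y)*(-3) = (y*(-4 - y))*(-3) = -3*y*(-4 - y))
140*K(-6) + 154 = 140*(3*(-6)*(4 - 6)) + 154 = 140*(3*(-6)*(-2)) + 154 = 140*36 + 154 = 5040 + 154 = 5194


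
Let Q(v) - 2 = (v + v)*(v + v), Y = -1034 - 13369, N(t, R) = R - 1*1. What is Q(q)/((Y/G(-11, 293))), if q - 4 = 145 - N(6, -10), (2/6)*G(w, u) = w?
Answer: 1126422/4801 ≈ 234.62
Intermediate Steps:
G(w, u) = 3*w
N(t, R) = -1 + R (N(t, R) = R - 1 = -1 + R)
Y = -14403
q = 160 (q = 4 + (145 - (-1 - 10)) = 4 + (145 - 1*(-11)) = 4 + (145 + 11) = 4 + 156 = 160)
Q(v) = 2 + 4*v² (Q(v) = 2 + (v + v)*(v + v) = 2 + (2*v)*(2*v) = 2 + 4*v²)
Q(q)/((Y/G(-11, 293))) = (2 + 4*160²)/((-14403/(3*(-11)))) = (2 + 4*25600)/((-14403/(-33))) = (2 + 102400)/((-14403*(-1/33))) = 102402/(4801/11) = 102402*(11/4801) = 1126422/4801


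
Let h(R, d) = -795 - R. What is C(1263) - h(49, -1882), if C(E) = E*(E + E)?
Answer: 3191182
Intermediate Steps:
C(E) = 2*E**2 (C(E) = E*(2*E) = 2*E**2)
C(1263) - h(49, -1882) = 2*1263**2 - (-795 - 1*49) = 2*1595169 - (-795 - 49) = 3190338 - 1*(-844) = 3190338 + 844 = 3191182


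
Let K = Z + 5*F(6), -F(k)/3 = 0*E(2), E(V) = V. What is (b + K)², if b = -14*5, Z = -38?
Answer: 11664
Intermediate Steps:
b = -70
F(k) = 0 (F(k) = -0*2 = -3*0 = 0)
K = -38 (K = -38 + 5*0 = -38 + 0 = -38)
(b + K)² = (-70 - 38)² = (-108)² = 11664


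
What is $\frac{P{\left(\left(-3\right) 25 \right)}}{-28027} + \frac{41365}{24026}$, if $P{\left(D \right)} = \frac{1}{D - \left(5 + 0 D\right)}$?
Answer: $\frac{46373486213}{26935068080} \approx 1.7217$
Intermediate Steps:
$P{\left(D \right)} = \frac{1}{-5 + D}$ ($P{\left(D \right)} = \frac{1}{D + \left(0 - 5\right)} = \frac{1}{D - 5} = \frac{1}{-5 + D}$)
$\frac{P{\left(\left(-3\right) 25 \right)}}{-28027} + \frac{41365}{24026} = \frac{1}{\left(-5 - 75\right) \left(-28027\right)} + \frac{41365}{24026} = \frac{1}{-5 - 75} \left(- \frac{1}{28027}\right) + 41365 \cdot \frac{1}{24026} = \frac{1}{-80} \left(- \frac{1}{28027}\right) + \frac{41365}{24026} = \left(- \frac{1}{80}\right) \left(- \frac{1}{28027}\right) + \frac{41365}{24026} = \frac{1}{2242160} + \frac{41365}{24026} = \frac{46373486213}{26935068080}$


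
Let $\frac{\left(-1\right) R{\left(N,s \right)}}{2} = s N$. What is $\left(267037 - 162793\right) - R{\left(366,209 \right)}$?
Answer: $257232$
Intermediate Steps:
$R{\left(N,s \right)} = - 2 N s$ ($R{\left(N,s \right)} = - 2 s N = - 2 N s$)
$\left(267037 - 162793\right) - R{\left(366,209 \right)} = \left(267037 - 162793\right) - \left(-2\right) 366 \cdot 209 = 104244 - -152988 = 104244 + 152988 = 257232$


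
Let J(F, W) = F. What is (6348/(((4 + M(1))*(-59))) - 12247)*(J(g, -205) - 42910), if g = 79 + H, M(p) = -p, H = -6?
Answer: 31043502693/59 ≈ 5.2616e+8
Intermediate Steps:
g = 73 (g = 79 - 6 = 73)
(6348/(((4 + M(1))*(-59))) - 12247)*(J(g, -205) - 42910) = (6348/(((4 - 1*1)*(-59))) - 12247)*(73 - 42910) = (6348/(((4 - 1)*(-59))) - 12247)*(-42837) = (6348/((3*(-59))) - 12247)*(-42837) = (6348/(-177) - 12247)*(-42837) = (6348*(-1/177) - 12247)*(-42837) = (-2116/59 - 12247)*(-42837) = -724689/59*(-42837) = 31043502693/59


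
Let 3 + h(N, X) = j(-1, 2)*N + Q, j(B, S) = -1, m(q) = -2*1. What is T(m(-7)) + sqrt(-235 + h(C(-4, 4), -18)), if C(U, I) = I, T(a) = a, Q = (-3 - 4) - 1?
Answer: -2 + 5*I*sqrt(10) ≈ -2.0 + 15.811*I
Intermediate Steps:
m(q) = -2
Q = -8 (Q = -7 - 1 = -8)
h(N, X) = -11 - N (h(N, X) = -3 + (-N - 8) = -3 + (-8 - N) = -11 - N)
T(m(-7)) + sqrt(-235 + h(C(-4, 4), -18)) = -2 + sqrt(-235 + (-11 - 1*4)) = -2 + sqrt(-235 + (-11 - 4)) = -2 + sqrt(-235 - 15) = -2 + sqrt(-250) = -2 + 5*I*sqrt(10)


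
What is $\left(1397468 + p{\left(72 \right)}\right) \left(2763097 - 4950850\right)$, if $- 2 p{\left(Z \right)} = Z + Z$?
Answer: $-3057157291188$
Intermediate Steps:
$p{\left(Z \right)} = - Z$ ($p{\left(Z \right)} = - \frac{Z + Z}{2} = - \frac{2 Z}{2} = - Z$)
$\left(1397468 + p{\left(72 \right)}\right) \left(2763097 - 4950850\right) = \left(1397468 - 72\right) \left(2763097 - 4950850\right) = \left(1397468 - 72\right) \left(-2187753\right) = 1397396 \left(-2187753\right) = -3057157291188$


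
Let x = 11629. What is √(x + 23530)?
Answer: √35159 ≈ 187.51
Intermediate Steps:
√(x + 23530) = √(11629 + 23530) = √35159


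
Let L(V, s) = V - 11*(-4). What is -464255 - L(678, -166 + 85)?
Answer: -464977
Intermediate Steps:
L(V, s) = 44 + V (L(V, s) = V + 44 = 44 + V)
-464255 - L(678, -166 + 85) = -464255 - (44 + 678) = -464255 - 1*722 = -464255 - 722 = -464977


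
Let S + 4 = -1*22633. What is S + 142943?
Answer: 120306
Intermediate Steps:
S = -22637 (S = -4 - 1*22633 = -4 - 22633 = -22637)
S + 142943 = -22637 + 142943 = 120306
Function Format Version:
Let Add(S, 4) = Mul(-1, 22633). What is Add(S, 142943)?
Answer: 120306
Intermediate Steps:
S = -22637 (S = Add(-4, Mul(-1, 22633)) = Add(-4, -22633) = -22637)
Add(S, 142943) = Add(-22637, 142943) = 120306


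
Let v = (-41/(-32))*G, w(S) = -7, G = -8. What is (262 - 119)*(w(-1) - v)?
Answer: 1859/4 ≈ 464.75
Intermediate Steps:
v = -41/4 (v = -41/(-32)*(-8) = -41*(-1/32)*(-8) = (41/32)*(-8) = -41/4 ≈ -10.250)
(262 - 119)*(w(-1) - v) = (262 - 119)*(-7 - 1*(-41/4)) = 143*(-7 + 41/4) = 143*(13/4) = 1859/4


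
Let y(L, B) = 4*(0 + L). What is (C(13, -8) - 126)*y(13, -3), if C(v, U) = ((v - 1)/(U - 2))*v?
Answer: -36816/5 ≈ -7363.2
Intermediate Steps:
y(L, B) = 4*L
C(v, U) = v*(-1 + v)/(-2 + U) (C(v, U) = ((-1 + v)/(-2 + U))*v = v*(-1 + v)/(-2 + U))
(C(13, -8) - 126)*y(13, -3) = (13*(-1 + 13)/(-2 - 8) - 126)*(4*13) = (13*12/(-10) - 126)*52 = (13*(-⅒)*12 - 126)*52 = (-78/5 - 126)*52 = -708/5*52 = -36816/5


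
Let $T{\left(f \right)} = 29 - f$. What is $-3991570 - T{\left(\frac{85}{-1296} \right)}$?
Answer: $- \frac{5173112389}{1296} \approx -3.9916 \cdot 10^{6}$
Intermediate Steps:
$-3991570 - T{\left(\frac{85}{-1296} \right)} = -3991570 - \left(29 - \frac{85}{-1296}\right) = -3991570 - \left(29 - 85 \left(- \frac{1}{1296}\right)\right) = -3991570 - \left(29 - - \frac{85}{1296}\right) = -3991570 - \left(29 + \frac{85}{1296}\right) = -3991570 - \frac{37669}{1296} = - \frac{5173112389}{1296}$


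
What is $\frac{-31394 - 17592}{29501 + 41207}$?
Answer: $- \frac{24493}{35354} \approx -0.69279$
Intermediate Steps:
$\frac{-31394 - 17592}{29501 + 41207} = - \frac{48986}{70708} = \left(-48986\right) \frac{1}{70708} = - \frac{24493}{35354}$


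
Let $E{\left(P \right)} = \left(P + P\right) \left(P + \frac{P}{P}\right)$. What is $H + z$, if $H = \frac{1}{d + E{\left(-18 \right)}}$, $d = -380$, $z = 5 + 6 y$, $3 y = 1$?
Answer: $\frac{1625}{232} \approx 7.0043$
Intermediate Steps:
$y = \frac{1}{3}$ ($y = \frac{1}{3} \cdot 1 = \frac{1}{3} \approx 0.33333$)
$E{\left(P \right)} = 2 P \left(1 + P\right)$ ($E{\left(P \right)} = 2 P \left(P + 1\right) = 2 P \left(1 + P\right)$)
$z = 7$ ($z = 5 + 6 \cdot \frac{1}{3} = 5 + 2 = 7$)
$H = \frac{1}{232}$ ($H = \frac{1}{-380 + 2 \left(-18\right) \left(1 - 18\right)} = \frac{1}{-380 + 2 \left(-18\right) \left(-17\right)} = \frac{1}{-380 + 612} = \frac{1}{232} \approx 0.0043103$)
$H + z = \frac{1}{232} + 7 = \frac{1625}{232}$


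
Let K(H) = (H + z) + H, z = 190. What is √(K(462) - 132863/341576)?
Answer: √32482408908594/170788 ≈ 33.371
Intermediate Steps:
K(H) = 190 + 2*H (K(H) = (H + 190) + H = (190 + H) + H = 190 + 2*H)
√(K(462) - 132863/341576) = √((190 + 2*462) - 132863/341576) = √((190 + 924) - 132863*1/341576) = √(1114 - 132863/341576) = √(380382801/341576) = √32482408908594/170788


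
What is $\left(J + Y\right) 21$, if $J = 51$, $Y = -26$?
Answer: $525$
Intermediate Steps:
$\left(J + Y\right) 21 = \left(51 - 26\right) 21 = 25 \cdot 21 = 525$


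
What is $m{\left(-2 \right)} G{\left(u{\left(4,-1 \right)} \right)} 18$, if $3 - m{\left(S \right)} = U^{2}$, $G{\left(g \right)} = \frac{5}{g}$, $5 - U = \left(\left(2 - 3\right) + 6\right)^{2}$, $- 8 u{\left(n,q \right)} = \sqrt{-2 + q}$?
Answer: $- 95280 i \sqrt{3} \approx - 1.6503 \cdot 10^{5} i$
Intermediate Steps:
$u{\left(n,q \right)} = - \frac{\sqrt{-2 + q}}{8}$
$U = -20$ ($U = 5 - \left(\left(2 - 3\right) + 6\right)^{2} = 5 - \left(-1 + 6\right)^{2} = 5 - 5^{2} = 5 - 25 = -20$)
$m{\left(S \right)} = -397$ ($m{\left(S \right)} = 3 - \left(-20\right)^{2} = 3 - 400 = -397$)
$m{\left(-2 \right)} G{\left(u{\left(4,-1 \right)} \right)} 18 = - 397 \frac{5}{\left(- \frac{1}{8}\right) \sqrt{-2 - 1}} \cdot 18 = - 397 \frac{5}{\left(- \frac{1}{8}\right) \sqrt{-3}} \cdot 18 = - 397 \frac{5}{\left(- \frac{1}{8}\right) i \sqrt{3}} \cdot 18 = - 397 \cdot 5 \frac{8 i \sqrt{3}}{3} \cdot 18 = - 397 \frac{40 i \sqrt{3}}{3} \cdot 18 = - \frac{15880 i \sqrt{3}}{3} \cdot 18 = - 95280 i \sqrt{3}$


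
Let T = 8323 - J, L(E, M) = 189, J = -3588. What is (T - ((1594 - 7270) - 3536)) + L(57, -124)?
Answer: 21312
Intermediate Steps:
T = 11911 (T = 8323 - 1*(-3588) = 8323 + 3588 = 11911)
(T - ((1594 - 7270) - 3536)) + L(57, -124) = (11911 - ((1594 - 7270) - 3536)) + 189 = (11911 - (-5676 - 3536)) + 189 = (11911 - 1*(-9212)) + 189 = (11911 + 9212) + 189 = 21123 + 189 = 21312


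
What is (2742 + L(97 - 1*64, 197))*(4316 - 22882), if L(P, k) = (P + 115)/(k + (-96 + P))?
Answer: -3412208008/67 ≈ -5.0928e+7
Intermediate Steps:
L(P, k) = (115 + P)/(-96 + P + k)
(2742 + L(97 - 1*64, 197))*(4316 - 22882) = (2742 + (115 + (97 - 1*64))/(-96 + (97 - 1*64) + 197))*(4316 - 22882) = (2742 + (115 + (97 - 64))/(-96 + (97 - 64) + 197))*(-18566) = (2742 + (115 + 33)/(-96 + 33 + 197))*(-18566) = (2742 + 148/134)*(-18566) = (2742 + (1/134)*148)*(-18566) = (2742 + 74/67)*(-18566) = (183788/67)*(-18566) = -3412208008/67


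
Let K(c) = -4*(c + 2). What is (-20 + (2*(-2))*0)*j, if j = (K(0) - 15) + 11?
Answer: 240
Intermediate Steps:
K(c) = -8 - 4*c (K(c) = -4*(2 + c) = -8 - 4*c)
j = -12 (j = ((-8 - 4*0) - 15) + 11 = ((-8 + 0) - 15) + 11 = (-8 - 15) + 11 = -23 + 11 = -12)
(-20 + (2*(-2))*0)*j = (-20 + (2*(-2))*0)*(-12) = (-20 - 4*0)*(-12) = (-20 + 0)*(-12) = -20*(-12) = 240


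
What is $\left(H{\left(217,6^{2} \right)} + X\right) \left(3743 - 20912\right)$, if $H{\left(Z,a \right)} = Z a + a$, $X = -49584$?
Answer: $716565384$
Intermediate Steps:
$H{\left(Z,a \right)} = a + Z a$
$\left(H{\left(217,6^{2} \right)} + X\right) \left(3743 - 20912\right) = \left(6^{2} \left(1 + 217\right) - 49584\right) \left(3743 - 20912\right) = \left(36 \cdot 218 - 49584\right) \left(-17169\right) = \left(7848 - 49584\right) \left(-17169\right) = \left(-41736\right) \left(-17169\right) = 716565384$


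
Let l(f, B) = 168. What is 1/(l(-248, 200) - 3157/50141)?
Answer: 7163/1202933 ≈ 0.0059546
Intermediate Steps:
1/(l(-248, 200) - 3157/50141) = 1/(168 - 3157/50141) = 1/(168 - 3157*1/50141) = 1/(168 - 451/7163) = 1/(1202933/7163) = 7163/1202933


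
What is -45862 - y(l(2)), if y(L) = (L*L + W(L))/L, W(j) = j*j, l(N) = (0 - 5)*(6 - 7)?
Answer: -45872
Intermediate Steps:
l(N) = 5 (l(N) = -5*(-1) = 5)
W(j) = j²
y(L) = 2*L (y(L) = (L*L + L²)/L = (L² + L²)/L = (2*L²)/L = 2*L)
-45862 - y(l(2)) = -45862 - 2*5 = -45862 - 1*10 = -45862 - 10 = -45872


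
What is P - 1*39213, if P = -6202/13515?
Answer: -529969897/13515 ≈ -39213.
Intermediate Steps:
P = -6202/13515 (P = -6202*1/13515 = -6202/13515 ≈ -0.45890)
P - 1*39213 = -6202/13515 - 1*39213 = -6202/13515 - 39213 = -529969897/13515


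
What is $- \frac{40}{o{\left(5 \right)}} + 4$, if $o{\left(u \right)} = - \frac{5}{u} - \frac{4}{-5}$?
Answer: $204$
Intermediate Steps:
$o{\left(u \right)} = \frac{4}{5} - \frac{5}{u}$ ($o{\left(u \right)} = - \frac{5}{u} - - \frac{4}{5} = - \frac{5}{u} + \frac{4}{5} = \frac{4}{5} - \frac{5}{u}$)
$- \frac{40}{o{\left(5 \right)}} + 4 = - \frac{40}{\frac{4}{5} - \frac{5}{5}} + 4 = - \frac{40}{\frac{4}{5} - 1} + 4 = - \frac{40}{- \frac{1}{5}} + 4 = \left(-40\right) \left(-5\right) + 4 = 200 + 4 = 204$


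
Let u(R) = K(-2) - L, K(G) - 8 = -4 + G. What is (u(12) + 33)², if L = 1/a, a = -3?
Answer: 11236/9 ≈ 1248.4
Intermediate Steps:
K(G) = 4 + G (K(G) = 8 + (-4 + G) = 4 + G)
L = -⅓ (L = 1/(-3) = -⅓ ≈ -0.33333)
u(R) = 7/3 (u(R) = (4 - 2) - 1*(-⅓) = 2 + ⅓ = 7/3)
(u(12) + 33)² = (7/3 + 33)² = (106/3)² = 11236/9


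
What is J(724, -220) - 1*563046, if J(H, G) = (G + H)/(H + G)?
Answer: -563045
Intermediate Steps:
J(H, G) = 1 (J(H, G) = (G + H)/(G + H) = 1)
J(724, -220) - 1*563046 = 1 - 1*563046 = 1 - 563046 = -563045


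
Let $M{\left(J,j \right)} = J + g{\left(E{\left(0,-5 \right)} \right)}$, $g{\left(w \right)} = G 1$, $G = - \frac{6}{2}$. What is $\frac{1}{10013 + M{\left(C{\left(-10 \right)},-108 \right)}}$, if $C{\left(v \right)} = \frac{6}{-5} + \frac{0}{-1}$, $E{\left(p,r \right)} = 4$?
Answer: $\frac{5}{50044} \approx 9.9912 \cdot 10^{-5}$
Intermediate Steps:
$C{\left(v \right)} = - \frac{6}{5}$ ($C{\left(v \right)} = 6 \left(- \frac{1}{5}\right) + 0 \left(-1\right) = - \frac{6}{5} + 0 = - \frac{6}{5}$)
$G = -3$ ($G = \left(-6\right) \frac{1}{2} = -3$)
$g{\left(w \right)} = -3$ ($g{\left(w \right)} = \left(-3\right) 1 = -3$)
$M{\left(J,j \right)} = -3 + J$ ($M{\left(J,j \right)} = J - 3 = -3 + J$)
$\frac{1}{10013 + M{\left(C{\left(-10 \right)},-108 \right)}} = \frac{1}{10013 - \frac{21}{5}} = \frac{1}{\frac{50044}{5}} = \frac{5}{50044}$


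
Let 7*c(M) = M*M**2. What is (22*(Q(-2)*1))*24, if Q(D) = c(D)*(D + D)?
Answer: 16896/7 ≈ 2413.7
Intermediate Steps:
c(M) = M**3/7 (c(M) = (M*M**2)/7 = M**3/7)
Q(D) = 2*D**4/7 (Q(D) = (D**3/7)*(D + D) = (D**3/7)*(2*D) = 2*D**4/7)
(22*(Q(-2)*1))*24 = (22*(((2/7)*(-2)**4)*1))*24 = (22*(((2/7)*16)*1))*24 = (22*((32/7)*1))*24 = (22*(32/7))*24 = (704/7)*24 = 16896/7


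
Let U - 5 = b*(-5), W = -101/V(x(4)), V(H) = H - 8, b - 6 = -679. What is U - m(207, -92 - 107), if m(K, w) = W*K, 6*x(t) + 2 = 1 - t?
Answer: 53168/53 ≈ 1003.2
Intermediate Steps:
b = -673 (b = 6 - 679 = -673)
x(t) = -1/6 - t/6 (x(t) = -1/3 + (1 - t)/6 = -1/3 + (1/6 - t/6) = -1/6 - t/6)
V(H) = -8 + H
W = 606/53 (W = -101/(-8 + (-1/6 - 1/6*4)) = -101/(-8 + (-1/6 - 2/3)) = -101/(-8 - 5/6) = -101/(-53/6) = -101*(-6/53) = 606/53 ≈ 11.434)
m(K, w) = 606*K/53
U = 3370 (U = 5 - 673*(-5) = 5 + 3365 = 3370)
U - m(207, -92 - 107) = 3370 - 606*207/53 = 3370 - 1*125442/53 = 3370 - 125442/53 = 53168/53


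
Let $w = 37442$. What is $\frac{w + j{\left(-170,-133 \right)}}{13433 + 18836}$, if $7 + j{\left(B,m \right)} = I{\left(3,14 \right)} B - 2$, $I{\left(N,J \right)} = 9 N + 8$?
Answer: $\frac{31483}{32269} \approx 0.97564$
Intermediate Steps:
$I{\left(N,J \right)} = 8 + 9 N$
$j{\left(B,m \right)} = -9 + 35 B$ ($j{\left(B,m \right)} = -7 + \left(\left(8 + 9 \cdot 3\right) B - 2\right) = -7 + \left(\left(8 + 27\right) B - 2\right) = -7 + \left(35 B - 2\right) = -7 + \left(-2 + 35 B\right) = -9 + 35 B$)
$\frac{w + j{\left(-170,-133 \right)}}{13433 + 18836} = \frac{37442 + \left(-9 + 35 \left(-170\right)\right)}{13433 + 18836} = \frac{37442 - 5959}{32269} = \left(37442 - 5959\right) \frac{1}{32269} = 31483 \cdot \frac{1}{32269} = \frac{31483}{32269}$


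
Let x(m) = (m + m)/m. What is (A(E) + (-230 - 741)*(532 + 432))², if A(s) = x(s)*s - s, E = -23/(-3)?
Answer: 7885476155881/9 ≈ 8.7616e+11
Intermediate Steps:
x(m) = 2 (x(m) = (2*m)/m = 2)
E = 23/3 (E = -23*(-⅓) = 23/3 ≈ 7.6667)
A(s) = s (A(s) = 2*s - s = s)
(A(E) + (-230 - 741)*(532 + 432))² = (23/3 + (-230 - 741)*(532 + 432))² = (23/3 - 971*964)² = (23/3 - 936044)² = (-2808109/3)² = 7885476155881/9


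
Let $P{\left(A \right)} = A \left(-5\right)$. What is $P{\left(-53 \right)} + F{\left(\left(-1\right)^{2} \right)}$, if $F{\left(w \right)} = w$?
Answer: $266$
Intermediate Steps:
$P{\left(A \right)} = - 5 A$
$P{\left(-53 \right)} + F{\left(\left(-1\right)^{2} \right)} = \left(-5\right) \left(-53\right) + \left(-1\right)^{2} = 265 + 1 = 266$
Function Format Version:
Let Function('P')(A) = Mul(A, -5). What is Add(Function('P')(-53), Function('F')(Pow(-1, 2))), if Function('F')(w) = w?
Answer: 266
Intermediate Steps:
Function('P')(A) = Mul(-5, A)
Add(Function('P')(-53), Function('F')(Pow(-1, 2))) = Add(Mul(-5, -53), Pow(-1, 2)) = Add(265, 1) = 266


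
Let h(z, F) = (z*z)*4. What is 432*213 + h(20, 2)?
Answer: 93616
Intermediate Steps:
h(z, F) = 4*z**2 (h(z, F) = z**2*4 = 4*z**2)
432*213 + h(20, 2) = 432*213 + 4*20**2 = 92016 + 4*400 = 92016 + 1600 = 93616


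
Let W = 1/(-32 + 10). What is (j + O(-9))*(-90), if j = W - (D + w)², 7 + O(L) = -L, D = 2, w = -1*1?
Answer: -945/11 ≈ -85.909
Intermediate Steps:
w = -1
O(L) = -7 - L
W = -1/22 (W = 1/(-22) = -1/22 ≈ -0.045455)
j = -23/22 (j = -1/22 - (2 - 1)² = -1/22 - 1*1² = -1/22 - 1*1 = -1/22 - 1 = -23/22 ≈ -1.0455)
(j + O(-9))*(-90) = (-23/22 + (-7 - 1*(-9)))*(-90) = (-23/22 + (-7 + 9))*(-90) = (-23/22 + 2)*(-90) = (21/22)*(-90) = -945/11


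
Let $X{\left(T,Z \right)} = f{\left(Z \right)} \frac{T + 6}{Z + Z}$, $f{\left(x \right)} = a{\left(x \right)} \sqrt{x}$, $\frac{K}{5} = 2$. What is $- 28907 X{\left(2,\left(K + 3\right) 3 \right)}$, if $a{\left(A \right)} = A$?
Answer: $- 115628 \sqrt{39} \approx -7.221 \cdot 10^{5}$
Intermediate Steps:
$K = 10$ ($K = 5 \cdot 2 = 10$)
$f{\left(x \right)} = x^{\frac{3}{2}}$ ($f{\left(x \right)} = x \sqrt{x} = x^{\frac{3}{2}}$)
$X{\left(T,Z \right)} = \frac{\sqrt{Z} \left(6 + T\right)}{2}$ ($X{\left(T,Z \right)} = Z^{\frac{3}{2}} \frac{T + 6}{Z + Z} = Z^{\frac{3}{2}} \frac{6 + T}{2 Z} = \frac{\sqrt{Z} \left(6 + T\right)}{2}$)
$- 28907 X{\left(2,\left(K + 3\right) 3 \right)} = - 28907 \frac{\sqrt{\left(10 + 3\right) 3} \left(6 + 2\right)}{2} = - 28907 \cdot \frac{1}{2} \sqrt{13 \cdot 3} \cdot 8 = - 28907 \cdot \frac{1}{2} \sqrt{39} \cdot 8 = - 28907 \cdot 4 \sqrt{39} = - 115628 \sqrt{39}$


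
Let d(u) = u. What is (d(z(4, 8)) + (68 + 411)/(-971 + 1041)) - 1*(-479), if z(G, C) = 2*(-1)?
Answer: 33869/70 ≈ 483.84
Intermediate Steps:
z(G, C) = -2
(d(z(4, 8)) + (68 + 411)/(-971 + 1041)) - 1*(-479) = (-2 + (68 + 411)/(-971 + 1041)) - 1*(-479) = (-2 + 479/70) + 479 = 339/70 + 479 = 33869/70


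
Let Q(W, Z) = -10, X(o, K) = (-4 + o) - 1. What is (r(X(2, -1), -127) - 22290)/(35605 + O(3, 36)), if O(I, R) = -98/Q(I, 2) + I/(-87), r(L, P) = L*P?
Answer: -3176805/5164141 ≈ -0.61517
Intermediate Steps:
X(o, K) = -5 + o
O(I, R) = 49/5 - I/87 (O(I, R) = -98/(-10) + I/(-87) = -98*(-⅒) + I*(-1/87) = 49/5 - I/87)
(r(X(2, -1), -127) - 22290)/(35605 + O(3, 36)) = ((-5 + 2)*(-127) - 22290)/(35605 + (49/5 - 1/87*3)) = (-3*(-127) - 22290)/(35605 + (49/5 - 1/29)) = (381 - 22290)/(35605 + 1416/145) = -21909/5164141/145 = -21909*145/5164141 = -3176805/5164141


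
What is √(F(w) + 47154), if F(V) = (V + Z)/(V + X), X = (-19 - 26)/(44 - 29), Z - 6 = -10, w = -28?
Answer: √45315986/31 ≈ 217.15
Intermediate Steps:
Z = -4 (Z = 6 - 10 = -4)
X = -3 (X = -45/15 = -45*1/15 = -3)
F(V) = (-4 + V)/(-3 + V) (F(V) = (V - 4)/(V - 3) = (-4 + V)/(-3 + V))
√(F(w) + 47154) = √((-4 - 28)/(-3 - 28) + 47154) = √(-32/(-31) + 47154) = √(-1/31*(-32) + 47154) = √(32/31 + 47154) = √(1461806/31) = √45315986/31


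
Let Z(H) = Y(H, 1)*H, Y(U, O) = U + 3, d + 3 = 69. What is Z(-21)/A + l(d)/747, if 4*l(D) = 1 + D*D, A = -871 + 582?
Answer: 129709/863532 ≈ 0.15021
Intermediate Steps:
d = 66 (d = -3 + 69 = 66)
A = -289
Y(U, O) = 3 + U
Z(H) = H*(3 + H) (Z(H) = (3 + H)*H = H*(3 + H))
l(D) = ¼ + D²/4 (l(D) = (1 + D*D)/4 = (1 + D²)/4 = ¼ + D²/4)
Z(-21)/A + l(d)/747 = -21*(3 - 21)/(-289) + (¼ + (¼)*66²)/747 = -21*(-18)*(-1/289) + (¼ + (¼)*4356)*(1/747) = 378*(-1/289) + (¼ + 1089)*(1/747) = -378/289 + (4357/4)*(1/747) = -378/289 + 4357/2988 = 129709/863532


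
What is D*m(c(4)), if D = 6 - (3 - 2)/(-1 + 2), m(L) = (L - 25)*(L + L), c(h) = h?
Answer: -840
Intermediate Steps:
m(L) = 2*L*(-25 + L) (m(L) = (-25 + L)*(2*L) = 2*L*(-25 + L))
D = 5 (D = 6 - 1/1 = 6 - 1 = 5)
D*m(c(4)) = 5*(2*4*(-25 + 4)) = 5*(2*4*(-21)) = 5*(-168) = -840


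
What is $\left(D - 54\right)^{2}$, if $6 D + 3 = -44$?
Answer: $\frac{137641}{36} \approx 3823.4$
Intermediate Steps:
$D = - \frac{47}{6}$ ($D = - \frac{1}{2} + \frac{1}{6} \left(-44\right) = - \frac{1}{2} - \frac{22}{3} = - \frac{47}{6} \approx -7.8333$)
$\left(D - 54\right)^{2} = \left(- \frac{47}{6} - 54\right)^{2} = \left(- \frac{371}{6}\right)^{2} = \frac{137641}{36}$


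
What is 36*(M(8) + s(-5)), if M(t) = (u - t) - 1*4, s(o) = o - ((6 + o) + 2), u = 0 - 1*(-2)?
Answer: -648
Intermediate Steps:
u = 2 (u = 0 + 2 = 2)
s(o) = -8 (s(o) = o - (8 + o) = o + (-8 - o) = -8)
M(t) = -2 - t (M(t) = (2 - t) - 1*4 = (2 - t) - 4 = -2 - t)
36*(M(8) + s(-5)) = 36*((-2 - 1*8) - 8) = 36*((-2 - 8) - 8) = 36*(-10 - 8) = 36*(-18) = -648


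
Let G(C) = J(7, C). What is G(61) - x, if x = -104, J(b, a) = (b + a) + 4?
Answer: 176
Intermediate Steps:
J(b, a) = 4 + a + b (J(b, a) = (a + b) + 4 = 4 + a + b)
G(C) = 11 + C (G(C) = 4 + C + 7 = 11 + C)
G(61) - x = (11 + 61) - 1*(-104) = 72 + 104 = 176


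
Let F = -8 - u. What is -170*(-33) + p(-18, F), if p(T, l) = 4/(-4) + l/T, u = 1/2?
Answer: 201941/36 ≈ 5609.5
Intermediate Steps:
u = ½ ≈ 0.50000
F = -17/2 (F = -8 - 1*½ = -8 - ½ = -17/2 ≈ -8.5000)
p(T, l) = -1 + l/T (p(T, l) = 4*(-¼) + l/T = -1 + l/T)
-170*(-33) + p(-18, F) = -170*(-33) + (-17/2 - 1*(-18))/(-18) = 5610 - (-17/2 + 18)/18 = 5610 - 1/18*19/2 = 5610 - 19/36 = 201941/36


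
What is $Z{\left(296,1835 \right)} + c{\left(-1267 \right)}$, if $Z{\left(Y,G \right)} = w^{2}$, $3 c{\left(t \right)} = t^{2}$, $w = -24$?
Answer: $\frac{1607017}{3} \approx 5.3567 \cdot 10^{5}$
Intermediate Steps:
$c{\left(t \right)} = \frac{t^{2}}{3}$
$Z{\left(Y,G \right)} = 576$ ($Z{\left(Y,G \right)} = \left(-24\right)^{2} = 576$)
$Z{\left(296,1835 \right)} + c{\left(-1267 \right)} = 576 + \frac{\left(-1267\right)^{2}}{3} = 576 + \frac{1}{3} \cdot 1605289 = 576 + \frac{1605289}{3} = \frac{1607017}{3}$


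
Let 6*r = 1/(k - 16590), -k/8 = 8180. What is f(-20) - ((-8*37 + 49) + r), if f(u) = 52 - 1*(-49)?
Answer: 171278641/492180 ≈ 348.00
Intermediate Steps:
k = -65440 (k = -8*8180 = -65440)
r = -1/492180 (r = 1/(6*(-65440 - 16590)) = (⅙)/(-82030) = (⅙)*(-1/82030) = -1/492180 ≈ -2.0318e-6)
f(u) = 101 (f(u) = 52 + 49 = 101)
f(-20) - ((-8*37 + 49) + r) = 101 - ((-8*37 + 49) - 1/492180) = 101 - ((-296 + 49) - 1/492180) = 101 - (-247 - 1/492180) = 101 - 1*(-121568461/492180) = 101 + 121568461/492180 = 171278641/492180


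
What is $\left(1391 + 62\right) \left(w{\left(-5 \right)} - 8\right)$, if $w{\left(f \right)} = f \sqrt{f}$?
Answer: $-11624 - 7265 i \sqrt{5} \approx -11624.0 - 16245.0 i$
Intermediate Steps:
$w{\left(f \right)} = f^{\frac{3}{2}}$
$\left(1391 + 62\right) \left(w{\left(-5 \right)} - 8\right) = \left(1391 + 62\right) \left(\left(-5\right)^{\frac{3}{2}} - 8\right) = 1453 \left(- 5 i \sqrt{5} - 8\right) = 1453 \left(-8 - 5 i \sqrt{5}\right) = -11624 - 7265 i \sqrt{5}$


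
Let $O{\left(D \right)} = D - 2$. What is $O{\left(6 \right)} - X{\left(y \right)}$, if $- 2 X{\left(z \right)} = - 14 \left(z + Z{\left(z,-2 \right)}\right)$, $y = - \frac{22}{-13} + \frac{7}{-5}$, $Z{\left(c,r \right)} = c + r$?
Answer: $\frac{904}{65} \approx 13.908$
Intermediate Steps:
$O{\left(D \right)} = -2 + D$
$y = \frac{19}{65}$ ($y = \left(-22\right) \left(- \frac{1}{13}\right) + 7 \left(- \frac{1}{5}\right) = \frac{22}{13} - \frac{7}{5} = \frac{19}{65} \approx 0.29231$)
$X{\left(z \right)} = -14 + 14 z$ ($X{\left(z \right)} = - \frac{\left(-14\right) \left(z + \left(z - 2\right)\right)}{2} = - \frac{\left(-14\right) \left(z + \left(-2 + z\right)\right)}{2} = - \frac{\left(-14\right) \left(-2 + 2 z\right)}{2} = - \frac{28 - 28 z}{2} = -14 + 14 z$)
$O{\left(6 \right)} - X{\left(y \right)} = \left(-2 + 6\right) - \left(-14 + 14 \cdot \frac{19}{65}\right) = 4 - \left(-14 + \frac{266}{65}\right) = 4 - - \frac{644}{65} = 4 + \frac{644}{65} = \frac{904}{65}$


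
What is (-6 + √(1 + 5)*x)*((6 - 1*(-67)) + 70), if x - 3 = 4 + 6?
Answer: -858 + 1859*√6 ≈ 3695.6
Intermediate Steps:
x = 13 (x = 3 + (4 + 6) = 3 + 10 = 13)
(-6 + √(1 + 5)*x)*((6 - 1*(-67)) + 70) = (-6 + √(1 + 5)*13)*((6 - 1*(-67)) + 70) = (-6 + √6*13)*((6 + 67) + 70) = (-6 + 13*√6)*(73 + 70) = (-6 + 13*√6)*143 = -858 + 1859*√6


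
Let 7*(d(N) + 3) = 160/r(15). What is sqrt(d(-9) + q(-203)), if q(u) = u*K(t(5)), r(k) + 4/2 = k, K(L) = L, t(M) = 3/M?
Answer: 4*I*sqrt(1592045)/455 ≈ 11.092*I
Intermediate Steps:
r(k) = -2 + k
d(N) = -113/91 (d(N) = -3 + (160/(-2 + 15))/7 = -3 + (160/13)/7 = -3 + (160*(1/13))/7 = -3 + (1/7)*(160/13) = -3 + 160/91 = -113/91)
q(u) = 3*u/5 (q(u) = u*(3/5) = 3*u/5)
sqrt(d(-9) + q(-203)) = sqrt(-113/91 + (3/5)*(-203)) = sqrt(-113/91 - 609/5) = sqrt(-55984/455) = 4*I*sqrt(1592045)/455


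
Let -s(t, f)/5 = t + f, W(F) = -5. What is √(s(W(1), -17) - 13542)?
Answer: 2*I*√3358 ≈ 115.9*I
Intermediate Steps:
s(t, f) = -5*f - 5*t (s(t, f) = -5*(t + f) = -5*(f + t) = -5*f - 5*t)
√(s(W(1), -17) - 13542) = √((-5*(-17) - 5*(-5)) - 13542) = √((85 + 25) - 13542) = √(110 - 13542) = √(-13432) = 2*I*√3358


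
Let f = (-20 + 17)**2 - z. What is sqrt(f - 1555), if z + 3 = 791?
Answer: I*sqrt(2334) ≈ 48.311*I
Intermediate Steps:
z = 788 (z = -3 + 791 = 788)
f = -779 (f = (-20 + 17)**2 - 1*788 = (-3)**2 - 788 = 9 - 788 = -779)
sqrt(f - 1555) = sqrt(-779 - 1555) = sqrt(-2334) = I*sqrt(2334)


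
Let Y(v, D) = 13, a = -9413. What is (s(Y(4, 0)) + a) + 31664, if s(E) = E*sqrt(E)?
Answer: 22251 + 13*sqrt(13) ≈ 22298.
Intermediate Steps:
s(E) = E**(3/2)
(s(Y(4, 0)) + a) + 31664 = (13**(3/2) - 9413) + 31664 = (13*sqrt(13) - 9413) + 31664 = (-9413 + 13*sqrt(13)) + 31664 = 22251 + 13*sqrt(13)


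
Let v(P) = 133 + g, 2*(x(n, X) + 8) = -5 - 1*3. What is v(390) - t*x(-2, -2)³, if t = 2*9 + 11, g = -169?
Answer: 50076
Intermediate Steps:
x(n, X) = -12 (x(n, X) = -8 + (-5 - 1*3)/2 = -8 + (-5 - 3)/2 = -8 + (½)*(-8) = -8 - 4 = -12)
v(P) = -36 (v(P) = 133 - 169 = -36)
t = 29 (t = 18 + 11 = 29)
v(390) - t*x(-2, -2)³ = -36 - 29*(-12)³ = -36 - 29*(-1728) = -36 - 1*(-50112) = -36 + 50112 = 50076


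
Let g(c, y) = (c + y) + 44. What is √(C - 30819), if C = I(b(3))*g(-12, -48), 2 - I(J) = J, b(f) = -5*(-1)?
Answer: 3*I*√3419 ≈ 175.42*I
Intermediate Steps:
b(f) = 5
g(c, y) = 44 + c + y
I(J) = 2 - J
C = 48 (C = (2 - 1*5)*(44 - 12 - 48) = (2 - 5)*(-16) = -3*(-16) = 48)
√(C - 30819) = √(48 - 30819) = √(-30771) = 3*I*√3419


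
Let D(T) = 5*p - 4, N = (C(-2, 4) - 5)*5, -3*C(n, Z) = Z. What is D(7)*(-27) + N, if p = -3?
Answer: 1444/3 ≈ 481.33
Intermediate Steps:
C(n, Z) = -Z/3
N = -95/3 (N = (-⅓*4 - 5)*5 = (-4/3 - 5)*5 = -19/3*5 = -95/3 ≈ -31.667)
D(T) = -19 (D(T) = 5*(-3) - 4 = -15 - 4 = -19)
D(7)*(-27) + N = -19*(-27) - 95/3 = 513 - 95/3 = 1444/3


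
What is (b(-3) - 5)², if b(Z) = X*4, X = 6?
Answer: 361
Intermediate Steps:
b(Z) = 24 (b(Z) = 6*4 = 24)
(b(-3) - 5)² = (24 - 5)² = 19² = 361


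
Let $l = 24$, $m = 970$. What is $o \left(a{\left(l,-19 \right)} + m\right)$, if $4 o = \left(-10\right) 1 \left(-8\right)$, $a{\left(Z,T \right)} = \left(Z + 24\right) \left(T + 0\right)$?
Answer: $1160$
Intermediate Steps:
$a{\left(Z,T \right)} = T \left(24 + Z\right)$ ($a{\left(Z,T \right)} = \left(24 + Z\right) T = T \left(24 + Z\right)$)
$o = 20$ ($o = \frac{\left(-10\right) 1 \left(-8\right)}{4} = \frac{\left(-10\right) \left(-8\right)}{4} = \frac{1}{4} \cdot 80 = 20$)
$o \left(a{\left(l,-19 \right)} + m\right) = 20 \left(- 19 \left(24 + 24\right) + 970\right) = 20 \left(\left(-19\right) 48 + 970\right) = 20 \left(-912 + 970\right) = 20 \cdot 58 = 1160$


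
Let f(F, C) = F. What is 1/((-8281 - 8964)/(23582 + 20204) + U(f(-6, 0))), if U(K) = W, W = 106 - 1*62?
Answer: 43786/1909339 ≈ 0.022933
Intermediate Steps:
W = 44 (W = 106 - 62 = 44)
U(K) = 44
1/((-8281 - 8964)/(23582 + 20204) + U(f(-6, 0))) = 1/((-8281 - 8964)/(23582 + 20204) + 44) = 1/(-17245/43786 + 44) = 1/(1909339/43786) = 43786/1909339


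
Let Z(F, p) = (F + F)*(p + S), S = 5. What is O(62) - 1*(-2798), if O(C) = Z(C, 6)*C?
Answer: 87366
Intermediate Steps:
Z(F, p) = 2*F*(5 + p) (Z(F, p) = (F + F)*(p + 5) = (2*F)*(5 + p) = 2*F*(5 + p))
O(C) = 22*C**2 (O(C) = (2*C*(5 + 6))*C = (2*C*11)*C = (22*C)*C = 22*C**2)
O(62) - 1*(-2798) = 22*62**2 - 1*(-2798) = 22*3844 + 2798 = 84568 + 2798 = 87366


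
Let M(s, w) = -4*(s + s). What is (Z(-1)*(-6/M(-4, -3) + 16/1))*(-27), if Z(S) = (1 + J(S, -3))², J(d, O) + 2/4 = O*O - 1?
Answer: -1974159/64 ≈ -30846.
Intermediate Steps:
M(s, w) = -8*s
J(d, O) = -3/2 + O² (J(d, O) = -½ + (O*O - 1) = -½ + (O² - 1) = -½ + (-1 + O²) = -3/2 + O²)
Z(S) = 289/4 (Z(S) = (1 + (-3/2 + (-3)²))² = (1 + (-3/2 + 9))² = (1 + 15/2)² = (17/2)² = 289/4)
(Z(-1)*(-6/M(-4, -3) + 16/1))*(-27) = (289*(-6/((-8*(-4))) + 16/1)/4)*(-27) = (289*(-6/32 + 16*1)/4)*(-27) = (289*(-6*1/32 + 16)/4)*(-27) = (289*(-3/16 + 16)/4)*(-27) = ((289/4)*(253/16))*(-27) = (73117/64)*(-27) = -1974159/64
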